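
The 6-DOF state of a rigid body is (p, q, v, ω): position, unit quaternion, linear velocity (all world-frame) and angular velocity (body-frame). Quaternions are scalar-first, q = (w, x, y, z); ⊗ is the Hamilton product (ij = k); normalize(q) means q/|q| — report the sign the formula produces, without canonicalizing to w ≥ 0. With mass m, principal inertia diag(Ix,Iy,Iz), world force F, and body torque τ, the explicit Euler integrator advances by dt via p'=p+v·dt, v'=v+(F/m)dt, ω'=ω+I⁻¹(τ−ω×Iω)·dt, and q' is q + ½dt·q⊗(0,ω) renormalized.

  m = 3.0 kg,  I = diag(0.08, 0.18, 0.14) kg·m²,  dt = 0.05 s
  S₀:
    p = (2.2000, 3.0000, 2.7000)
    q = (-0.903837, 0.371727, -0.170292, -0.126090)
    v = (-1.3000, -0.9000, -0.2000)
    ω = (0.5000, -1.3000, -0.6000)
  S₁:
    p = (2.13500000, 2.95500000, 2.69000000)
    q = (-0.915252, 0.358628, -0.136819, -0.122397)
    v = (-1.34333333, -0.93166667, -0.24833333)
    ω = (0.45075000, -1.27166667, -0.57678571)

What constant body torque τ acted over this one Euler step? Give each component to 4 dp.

rate change Δω = (-0.04925000, 0.02833333, 0.02321429)
applied torque τ = (-0.1100, 0.1200, 0.0000)

τ = (-0.1100, 0.1200, 0.0000)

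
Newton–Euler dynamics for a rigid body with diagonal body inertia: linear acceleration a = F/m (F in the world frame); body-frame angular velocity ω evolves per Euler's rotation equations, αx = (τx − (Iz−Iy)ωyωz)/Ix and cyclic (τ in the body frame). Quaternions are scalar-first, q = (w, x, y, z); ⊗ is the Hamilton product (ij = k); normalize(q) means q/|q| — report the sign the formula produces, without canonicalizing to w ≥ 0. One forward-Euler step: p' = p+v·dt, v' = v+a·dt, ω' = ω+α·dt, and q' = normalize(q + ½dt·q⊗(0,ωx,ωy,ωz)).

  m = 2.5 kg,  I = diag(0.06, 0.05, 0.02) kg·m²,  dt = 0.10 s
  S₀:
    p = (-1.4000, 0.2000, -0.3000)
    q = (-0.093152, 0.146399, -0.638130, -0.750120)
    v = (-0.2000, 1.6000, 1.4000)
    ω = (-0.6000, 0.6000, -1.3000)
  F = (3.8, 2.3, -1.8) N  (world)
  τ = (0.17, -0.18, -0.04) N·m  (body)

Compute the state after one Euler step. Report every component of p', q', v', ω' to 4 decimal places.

p' = (-1.4200, 0.3600, -0.1600)
q' = (-0.1180, 0.2125, -0.6071, -0.7565)
v' = (-0.0480, 1.6920, 1.3280)
ω' = (-0.3557, 0.1776, -1.5180)

p + v·dt = (-1.4200, 0.3600, -0.1600)
new velocity v' = (-0.0480, 1.6920, 1.3280)
ω×(Iω) gyroscopic = (0.0234, 0.0312, 0.0036)
(τ − ω×Iω)/I = (2.4433, -4.2240, -2.1800)
new body rate ω' = (-0.3557, 0.1776, -1.5180)
2q̇ = q⊗(0,ω) = (-0.5044386, 1.3355322, 0.5844995, -0.1739410)
updated quaternion q' = (-0.1180, 0.2125, -0.6071, -0.7565)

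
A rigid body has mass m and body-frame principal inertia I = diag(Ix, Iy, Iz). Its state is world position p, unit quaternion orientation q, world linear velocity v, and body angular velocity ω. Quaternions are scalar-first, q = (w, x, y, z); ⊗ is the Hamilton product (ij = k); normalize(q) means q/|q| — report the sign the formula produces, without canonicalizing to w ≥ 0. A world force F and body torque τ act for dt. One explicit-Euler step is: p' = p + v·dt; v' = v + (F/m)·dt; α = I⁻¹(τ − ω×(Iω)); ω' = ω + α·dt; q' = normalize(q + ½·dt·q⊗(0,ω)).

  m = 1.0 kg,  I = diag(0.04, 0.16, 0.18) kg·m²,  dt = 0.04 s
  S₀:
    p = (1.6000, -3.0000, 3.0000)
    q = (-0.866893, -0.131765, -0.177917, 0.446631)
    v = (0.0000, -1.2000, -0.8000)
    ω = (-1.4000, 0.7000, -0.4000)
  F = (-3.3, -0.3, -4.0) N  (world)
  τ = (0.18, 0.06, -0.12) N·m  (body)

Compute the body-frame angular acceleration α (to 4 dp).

ω×(Iω) gyroscopic = (-0.0056, -0.0784, -0.1176)
angular accel α = (4.6400, 0.8650, -0.0133)

α = (4.6400, 0.8650, -0.0133)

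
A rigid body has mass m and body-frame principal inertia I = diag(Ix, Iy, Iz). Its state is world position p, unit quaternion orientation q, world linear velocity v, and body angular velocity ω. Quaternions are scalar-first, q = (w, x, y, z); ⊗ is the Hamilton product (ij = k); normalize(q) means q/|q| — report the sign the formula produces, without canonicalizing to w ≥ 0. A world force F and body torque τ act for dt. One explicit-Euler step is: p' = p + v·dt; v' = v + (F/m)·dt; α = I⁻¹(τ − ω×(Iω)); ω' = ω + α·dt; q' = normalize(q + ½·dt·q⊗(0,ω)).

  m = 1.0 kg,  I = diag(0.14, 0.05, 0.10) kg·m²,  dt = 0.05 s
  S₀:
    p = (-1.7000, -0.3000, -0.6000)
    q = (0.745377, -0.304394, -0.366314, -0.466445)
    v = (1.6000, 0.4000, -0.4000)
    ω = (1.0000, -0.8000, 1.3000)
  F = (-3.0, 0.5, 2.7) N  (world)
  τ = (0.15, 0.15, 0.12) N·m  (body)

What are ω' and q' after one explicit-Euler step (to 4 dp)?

ω' = (1.0721, -0.7020, 1.3240)
q' = (0.7600, -0.3067, -0.3826, -0.4265)

ω×(Iω) gyroscopic = (-0.0520, 0.0520, 0.0720)
α = I⁻¹(τ − ω×Iω) = (1.4429, 1.9600, 0.4800)
new body rate ω' = (1.0721, -0.7020, 1.3240)
q⊗(0,ω) = (0.6177213, -0.1039872, -0.6670344, 1.5788193)
updated quaternion q' = (0.7600, -0.3067, -0.3826, -0.4265)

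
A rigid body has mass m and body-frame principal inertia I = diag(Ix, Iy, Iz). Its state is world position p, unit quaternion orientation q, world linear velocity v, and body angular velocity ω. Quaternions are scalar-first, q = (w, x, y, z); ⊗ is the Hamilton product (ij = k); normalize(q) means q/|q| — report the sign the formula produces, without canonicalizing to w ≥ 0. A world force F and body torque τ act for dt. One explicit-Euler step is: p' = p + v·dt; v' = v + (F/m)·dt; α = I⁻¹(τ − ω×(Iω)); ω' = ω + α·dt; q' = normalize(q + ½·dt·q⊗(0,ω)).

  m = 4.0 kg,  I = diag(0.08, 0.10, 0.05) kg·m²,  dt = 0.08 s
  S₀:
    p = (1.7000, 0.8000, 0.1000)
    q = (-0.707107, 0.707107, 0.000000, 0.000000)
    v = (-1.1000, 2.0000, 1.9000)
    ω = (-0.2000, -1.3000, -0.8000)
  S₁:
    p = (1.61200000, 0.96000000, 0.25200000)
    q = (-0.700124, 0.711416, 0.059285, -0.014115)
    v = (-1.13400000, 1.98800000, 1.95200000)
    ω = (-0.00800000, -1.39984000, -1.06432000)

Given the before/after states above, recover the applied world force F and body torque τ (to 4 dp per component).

Δv = v₁−v₀ = (-0.03400000, -0.01200000, 0.05200000)
m·(v₁−v₀)/dt = (-1.7000, -0.6000, 2.6000)
rate change Δω = (0.19200000, -0.09984000, -0.26432000)
precession coupling = (-0.0520, 0.0048, 0.0052)
τ = I·(Δω/dt) + ω₀×(Iω₀) = (0.1400, -0.1200, -0.1600)

F = (-1.7000, -0.6000, 2.6000)
τ = (0.1400, -0.1200, -0.1600)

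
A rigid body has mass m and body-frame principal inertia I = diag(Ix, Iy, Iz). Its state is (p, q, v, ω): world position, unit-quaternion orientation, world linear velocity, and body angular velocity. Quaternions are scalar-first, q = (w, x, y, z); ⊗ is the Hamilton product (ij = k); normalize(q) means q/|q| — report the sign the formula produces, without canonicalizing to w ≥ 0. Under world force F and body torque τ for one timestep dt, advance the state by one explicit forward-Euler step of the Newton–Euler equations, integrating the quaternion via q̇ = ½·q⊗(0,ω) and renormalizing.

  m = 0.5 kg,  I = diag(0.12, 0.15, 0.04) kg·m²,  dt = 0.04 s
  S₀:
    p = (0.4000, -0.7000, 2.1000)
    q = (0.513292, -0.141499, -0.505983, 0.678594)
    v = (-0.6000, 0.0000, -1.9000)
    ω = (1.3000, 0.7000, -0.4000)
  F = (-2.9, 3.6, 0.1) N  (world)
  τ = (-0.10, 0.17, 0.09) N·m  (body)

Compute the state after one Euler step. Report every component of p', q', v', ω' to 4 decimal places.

p' = (0.3760, -0.7000, 2.0240)
q' = (0.5292, -0.1335, -0.4821, 0.6853)
v' = (-0.8320, 0.2880, -1.8920)
ω' = (1.2564, 0.7564, -0.3373)

a = F/m = (-5.8000, 7.2000, 0.2000)
p' = p + v·dt = (0.3760, -0.7000, 2.0240)
new velocity v' = (-0.8320, 0.2880, -1.8920)
(τ − ω×Iω)/I = (-1.0900, 1.4107, 1.5675)
new body rate ω' = (1.2564, 0.7564, -0.3373)
Hamilton product q⊗(0,ω) = (0.8095744, 0.3946570, 1.1848770, 0.3534118)
q' = normalize(q + ½dt·q⊗(0,ω)) = (0.5292, -0.1335, -0.4821, 0.6853)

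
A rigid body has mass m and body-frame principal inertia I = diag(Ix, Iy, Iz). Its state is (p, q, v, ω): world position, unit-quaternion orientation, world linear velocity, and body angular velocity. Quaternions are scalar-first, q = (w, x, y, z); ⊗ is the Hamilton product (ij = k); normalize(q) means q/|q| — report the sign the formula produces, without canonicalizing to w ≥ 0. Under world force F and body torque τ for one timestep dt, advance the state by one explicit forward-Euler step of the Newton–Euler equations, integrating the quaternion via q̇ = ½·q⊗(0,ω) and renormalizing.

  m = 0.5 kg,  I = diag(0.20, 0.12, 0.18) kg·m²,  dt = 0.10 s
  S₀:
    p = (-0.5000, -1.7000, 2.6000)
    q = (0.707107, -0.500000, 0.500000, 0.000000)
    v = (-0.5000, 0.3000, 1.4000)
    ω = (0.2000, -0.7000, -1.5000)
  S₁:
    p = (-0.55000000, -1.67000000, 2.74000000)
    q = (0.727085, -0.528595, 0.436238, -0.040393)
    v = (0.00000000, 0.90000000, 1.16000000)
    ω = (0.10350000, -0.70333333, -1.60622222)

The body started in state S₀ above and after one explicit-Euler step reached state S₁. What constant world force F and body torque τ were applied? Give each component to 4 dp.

ω₁ − ω₀ = (-0.09650000, -0.00333333, -0.10622222)
gyro term ω₀×Iω₀ = (0.0630, -0.0060, 0.0112)
τ = I·(Δω/dt) + ω₀×(Iω₀) = (-0.1300, -0.0100, -0.1800)
v₁ − v₀ = (0.50000000, 0.60000000, -0.24000000)
F = m·Δv/dt = (2.5000, 3.0000, -1.2000)

F = (2.5000, 3.0000, -1.2000)
τ = (-0.1300, -0.0100, -0.1800)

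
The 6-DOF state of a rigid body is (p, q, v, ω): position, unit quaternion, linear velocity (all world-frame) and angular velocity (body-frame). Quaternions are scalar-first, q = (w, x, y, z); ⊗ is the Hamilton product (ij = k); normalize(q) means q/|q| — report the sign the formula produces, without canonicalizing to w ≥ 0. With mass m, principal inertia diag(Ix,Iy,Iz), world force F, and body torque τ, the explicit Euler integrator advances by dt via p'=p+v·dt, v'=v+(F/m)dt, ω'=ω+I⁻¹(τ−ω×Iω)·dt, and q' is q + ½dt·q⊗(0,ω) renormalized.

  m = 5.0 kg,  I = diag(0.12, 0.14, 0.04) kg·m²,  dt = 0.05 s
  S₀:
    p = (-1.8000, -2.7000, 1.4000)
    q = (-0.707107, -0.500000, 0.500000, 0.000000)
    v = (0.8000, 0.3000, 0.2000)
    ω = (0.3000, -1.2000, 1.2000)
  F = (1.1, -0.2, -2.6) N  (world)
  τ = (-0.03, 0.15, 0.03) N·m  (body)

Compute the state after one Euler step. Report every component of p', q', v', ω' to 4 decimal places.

p' = (-1.7600, -2.6850, 1.4100)
q' = (-0.6877, -0.4898, 0.5357, -0.0100)
v' = (0.8110, 0.2980, 0.1740)
ω' = (0.2275, -1.1567, 1.2465)

linear accel F/m = (0.2200, -0.0400, -0.5200)
new position p' = (-1.7600, -2.6850, 1.4100)
new velocity v' = (0.8110, 0.2980, 0.1740)
gyro term ω×Iω = (0.1440, 0.0288, -0.0072)
(τ − ω×Iω)/I = (-1.4500, 0.8657, 0.9300)
ω + α·dt = (0.2275, -1.1567, 1.2465)
q⊗(0,ω) = (0.7500000, 0.3878679, 1.4485284, -0.3985284)
updated quaternion q' = (-0.6877, -0.4898, 0.5357, -0.0100)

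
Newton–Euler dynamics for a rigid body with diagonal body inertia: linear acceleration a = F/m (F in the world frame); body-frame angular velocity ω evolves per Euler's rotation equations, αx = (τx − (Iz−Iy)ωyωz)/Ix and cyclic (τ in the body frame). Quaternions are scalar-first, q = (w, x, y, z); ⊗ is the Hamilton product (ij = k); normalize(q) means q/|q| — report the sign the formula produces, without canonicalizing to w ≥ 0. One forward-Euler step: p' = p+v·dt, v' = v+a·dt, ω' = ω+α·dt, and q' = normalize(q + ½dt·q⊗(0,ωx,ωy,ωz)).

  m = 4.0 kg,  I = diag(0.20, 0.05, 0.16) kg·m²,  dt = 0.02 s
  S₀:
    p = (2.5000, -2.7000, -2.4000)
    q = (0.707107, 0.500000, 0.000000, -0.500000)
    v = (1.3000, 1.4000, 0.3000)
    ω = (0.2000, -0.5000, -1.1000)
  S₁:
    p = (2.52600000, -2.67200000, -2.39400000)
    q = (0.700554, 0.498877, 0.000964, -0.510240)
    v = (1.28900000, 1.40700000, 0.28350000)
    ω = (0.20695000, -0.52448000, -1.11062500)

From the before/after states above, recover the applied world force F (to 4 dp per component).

v₁ − v₀ = (-0.01100000, 0.00700000, -0.01650000)
applied force F = (-2.2000, 1.4000, -3.3000)

F = (-2.2000, 1.4000, -3.3000)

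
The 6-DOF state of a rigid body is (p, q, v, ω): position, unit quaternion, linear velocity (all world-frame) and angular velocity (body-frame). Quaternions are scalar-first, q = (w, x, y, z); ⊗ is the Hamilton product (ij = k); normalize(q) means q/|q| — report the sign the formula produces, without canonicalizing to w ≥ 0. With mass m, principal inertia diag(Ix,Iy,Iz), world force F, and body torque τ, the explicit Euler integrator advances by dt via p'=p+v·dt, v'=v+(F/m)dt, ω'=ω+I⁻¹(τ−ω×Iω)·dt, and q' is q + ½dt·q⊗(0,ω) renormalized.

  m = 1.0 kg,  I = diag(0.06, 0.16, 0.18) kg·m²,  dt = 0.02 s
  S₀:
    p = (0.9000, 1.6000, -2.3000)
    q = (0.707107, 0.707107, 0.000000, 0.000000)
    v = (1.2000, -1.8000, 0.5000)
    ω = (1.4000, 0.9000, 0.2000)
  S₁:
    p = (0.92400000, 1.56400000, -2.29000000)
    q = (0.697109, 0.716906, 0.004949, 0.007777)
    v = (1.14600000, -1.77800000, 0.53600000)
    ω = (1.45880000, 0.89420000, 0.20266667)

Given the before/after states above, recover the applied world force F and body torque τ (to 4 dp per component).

F = (-2.7000, 1.1000, 1.8000)
τ = (0.1800, -0.0800, 0.1500)

v₁ − v₀ = (-0.05400000, 0.02200000, 0.03600000)
applied force F = (-2.7000, 1.1000, 1.8000)
Δω = ω₁−ω₀ = (0.05880000, -0.00580000, 0.00266667)
applied torque τ = (0.1800, -0.0800, 0.1500)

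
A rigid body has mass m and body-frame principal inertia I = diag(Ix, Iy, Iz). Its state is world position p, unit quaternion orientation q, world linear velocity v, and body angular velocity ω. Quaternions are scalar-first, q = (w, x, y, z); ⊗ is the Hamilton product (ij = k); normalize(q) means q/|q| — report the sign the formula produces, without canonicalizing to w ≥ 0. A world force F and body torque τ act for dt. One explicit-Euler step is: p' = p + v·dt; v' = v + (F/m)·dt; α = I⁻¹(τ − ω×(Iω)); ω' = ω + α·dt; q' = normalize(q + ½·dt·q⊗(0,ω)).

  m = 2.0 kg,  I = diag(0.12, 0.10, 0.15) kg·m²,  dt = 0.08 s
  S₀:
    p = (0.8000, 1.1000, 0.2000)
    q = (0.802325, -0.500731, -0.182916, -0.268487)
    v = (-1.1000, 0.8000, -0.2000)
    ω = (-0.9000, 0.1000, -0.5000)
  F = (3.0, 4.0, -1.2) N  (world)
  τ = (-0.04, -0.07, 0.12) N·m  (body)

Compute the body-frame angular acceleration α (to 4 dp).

gyro term ω×Iω = (-0.0025, -0.0135, 0.0018)
α = I⁻¹(τ − ω×Iω) = (-0.3125, -0.5650, 0.7880)

α = (-0.3125, -0.5650, 0.7880)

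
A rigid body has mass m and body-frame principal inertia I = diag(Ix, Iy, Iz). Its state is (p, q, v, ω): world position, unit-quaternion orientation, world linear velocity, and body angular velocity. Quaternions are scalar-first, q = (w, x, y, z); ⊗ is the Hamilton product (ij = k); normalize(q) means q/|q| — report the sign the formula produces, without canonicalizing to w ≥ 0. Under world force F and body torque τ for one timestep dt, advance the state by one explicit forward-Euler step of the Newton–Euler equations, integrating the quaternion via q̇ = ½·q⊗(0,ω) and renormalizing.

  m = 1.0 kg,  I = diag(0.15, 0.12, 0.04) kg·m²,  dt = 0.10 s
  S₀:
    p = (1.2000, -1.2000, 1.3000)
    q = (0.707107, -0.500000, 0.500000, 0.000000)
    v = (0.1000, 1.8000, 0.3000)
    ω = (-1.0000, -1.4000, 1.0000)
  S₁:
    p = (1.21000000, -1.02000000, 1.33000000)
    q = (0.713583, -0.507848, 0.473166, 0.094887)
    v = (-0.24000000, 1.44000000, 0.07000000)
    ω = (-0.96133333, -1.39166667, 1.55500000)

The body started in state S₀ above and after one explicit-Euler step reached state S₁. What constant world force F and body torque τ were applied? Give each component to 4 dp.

rate change Δω = (0.03866667, 0.00833333, 0.55500000)
precession coupling = (0.1120, -0.1100, -0.0420)
applied torque τ = (0.1700, -0.1000, 0.1800)
velocity change Δv = (-0.34000000, -0.36000000, -0.23000000)
m·(v₁−v₀)/dt = (-3.4000, -3.6000, -2.3000)

F = (-3.4000, -3.6000, -2.3000)
τ = (0.1700, -0.1000, 0.1800)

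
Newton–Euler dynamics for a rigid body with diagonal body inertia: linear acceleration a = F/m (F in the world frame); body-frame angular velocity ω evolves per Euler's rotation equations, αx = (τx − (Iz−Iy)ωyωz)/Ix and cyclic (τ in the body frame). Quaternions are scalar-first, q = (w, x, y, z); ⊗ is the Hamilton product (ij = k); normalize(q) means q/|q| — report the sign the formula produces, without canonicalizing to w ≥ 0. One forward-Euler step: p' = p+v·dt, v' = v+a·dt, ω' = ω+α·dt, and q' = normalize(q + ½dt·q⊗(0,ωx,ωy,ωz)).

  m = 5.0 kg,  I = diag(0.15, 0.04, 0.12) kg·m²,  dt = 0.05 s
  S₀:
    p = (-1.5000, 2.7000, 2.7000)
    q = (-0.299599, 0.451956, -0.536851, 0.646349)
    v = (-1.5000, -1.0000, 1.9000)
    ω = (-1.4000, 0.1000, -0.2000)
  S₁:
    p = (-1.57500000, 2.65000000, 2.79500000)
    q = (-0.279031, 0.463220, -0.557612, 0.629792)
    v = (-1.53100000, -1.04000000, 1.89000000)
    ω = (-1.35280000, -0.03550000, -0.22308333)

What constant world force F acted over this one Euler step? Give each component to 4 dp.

velocity change Δv = (-0.03100000, -0.04000000, -0.01000000)
m·(v₁−v₀)/dt = (-3.1000, -4.0000, -1.0000)

F = (-3.1000, -4.0000, -1.0000)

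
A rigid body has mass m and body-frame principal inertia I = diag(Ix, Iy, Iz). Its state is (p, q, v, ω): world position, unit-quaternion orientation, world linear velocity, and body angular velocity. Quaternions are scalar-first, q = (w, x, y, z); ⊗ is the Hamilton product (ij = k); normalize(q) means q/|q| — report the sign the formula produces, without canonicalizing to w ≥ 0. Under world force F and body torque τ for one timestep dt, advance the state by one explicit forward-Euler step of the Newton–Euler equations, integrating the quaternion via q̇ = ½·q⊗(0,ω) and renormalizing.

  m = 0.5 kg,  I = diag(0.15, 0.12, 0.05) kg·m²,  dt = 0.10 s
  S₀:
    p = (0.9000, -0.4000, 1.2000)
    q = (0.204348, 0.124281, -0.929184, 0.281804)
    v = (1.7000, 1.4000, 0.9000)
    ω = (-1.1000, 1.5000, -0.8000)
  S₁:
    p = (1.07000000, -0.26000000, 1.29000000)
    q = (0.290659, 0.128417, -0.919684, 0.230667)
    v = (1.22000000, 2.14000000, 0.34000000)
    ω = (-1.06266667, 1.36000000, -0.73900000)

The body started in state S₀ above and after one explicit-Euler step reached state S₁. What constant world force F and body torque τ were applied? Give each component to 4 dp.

F = (-2.4000, 3.7000, -2.8000)
τ = (0.1400, -0.0800, 0.0800)

velocity change Δv = (-0.48000000, 0.74000000, -0.56000000)
m·(v₁−v₀)/dt = (-2.4000, 3.7000, -2.8000)
Δω = ω₁−ω₀ = (0.03733333, -0.14000000, 0.06100000)
I·α + gyro = (0.1400, -0.0800, 0.0800)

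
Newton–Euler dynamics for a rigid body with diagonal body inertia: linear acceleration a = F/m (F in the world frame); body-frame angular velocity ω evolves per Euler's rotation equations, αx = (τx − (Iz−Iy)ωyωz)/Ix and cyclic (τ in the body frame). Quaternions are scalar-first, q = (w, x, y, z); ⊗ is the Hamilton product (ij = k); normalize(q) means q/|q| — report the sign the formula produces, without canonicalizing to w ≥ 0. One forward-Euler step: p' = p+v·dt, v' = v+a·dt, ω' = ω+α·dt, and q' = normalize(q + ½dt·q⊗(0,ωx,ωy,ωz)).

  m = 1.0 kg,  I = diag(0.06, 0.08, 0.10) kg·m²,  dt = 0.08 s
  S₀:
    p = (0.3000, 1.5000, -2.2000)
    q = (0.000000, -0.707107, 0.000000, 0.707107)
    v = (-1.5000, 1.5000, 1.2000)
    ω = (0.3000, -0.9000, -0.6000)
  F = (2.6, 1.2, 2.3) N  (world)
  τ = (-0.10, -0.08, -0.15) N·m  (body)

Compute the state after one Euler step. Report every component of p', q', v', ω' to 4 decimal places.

p' = (0.1800, 1.6200, -2.1040)
q' = (0.0254, -0.6810, -0.0085, 0.7318)
v' = (-1.2920, 1.5960, 1.3840)
ω' = (0.1523, -0.9872, -0.7157)

(τ − ω×Iω)/I = (-1.8467, -1.0900, -1.4460)
new body rate ω' = (0.1523, -0.9872, -0.7157)
q⊗(0,ω) = (0.6363963, 0.6363963, -0.2121321, 0.6363963)
updated quaternion q' = (0.0254, -0.6810, -0.0085, 0.7318)
a = F/m = (2.6000, 1.2000, 2.3000)
p + v·dt = (0.1800, 1.6200, -2.1040)
new velocity v' = (-1.2920, 1.5960, 1.3840)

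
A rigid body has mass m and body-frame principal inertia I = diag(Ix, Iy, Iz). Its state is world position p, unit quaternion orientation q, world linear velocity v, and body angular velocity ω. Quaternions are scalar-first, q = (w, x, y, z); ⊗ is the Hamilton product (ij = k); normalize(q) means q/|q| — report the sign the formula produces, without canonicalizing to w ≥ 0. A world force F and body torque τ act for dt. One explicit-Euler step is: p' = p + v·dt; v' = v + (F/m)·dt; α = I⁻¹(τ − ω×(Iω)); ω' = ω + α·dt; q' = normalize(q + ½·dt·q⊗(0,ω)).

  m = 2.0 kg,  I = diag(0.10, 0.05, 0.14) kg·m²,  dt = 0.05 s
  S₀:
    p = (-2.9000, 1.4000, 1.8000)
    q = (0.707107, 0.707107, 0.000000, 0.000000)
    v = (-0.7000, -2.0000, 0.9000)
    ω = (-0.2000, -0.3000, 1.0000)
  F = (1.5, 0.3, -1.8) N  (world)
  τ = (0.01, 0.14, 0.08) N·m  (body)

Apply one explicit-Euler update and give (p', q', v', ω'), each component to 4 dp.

(τ − ω×Iω)/I = (0.3700, 2.6400, 0.5929)
ω' = ω + α·dt = (-0.1815, -0.1680, 1.0296)
q⊗(0,ω) = (0.1414214, -0.1414214, -0.9192391, 0.4949749)
q' = normalize(q + ½dt·q⊗(0,ω)) = (0.7104, 0.7033, -0.0230, 0.0124)
new position p' = (-2.9350, 1.3000, 1.8450)
v + (F/m)dt = (-0.6625, -1.9925, 0.8550)

p' = (-2.9350, 1.3000, 1.8450)
q' = (0.7104, 0.7033, -0.0230, 0.0124)
v' = (-0.6625, -1.9925, 0.8550)
ω' = (-0.1815, -0.1680, 1.0296)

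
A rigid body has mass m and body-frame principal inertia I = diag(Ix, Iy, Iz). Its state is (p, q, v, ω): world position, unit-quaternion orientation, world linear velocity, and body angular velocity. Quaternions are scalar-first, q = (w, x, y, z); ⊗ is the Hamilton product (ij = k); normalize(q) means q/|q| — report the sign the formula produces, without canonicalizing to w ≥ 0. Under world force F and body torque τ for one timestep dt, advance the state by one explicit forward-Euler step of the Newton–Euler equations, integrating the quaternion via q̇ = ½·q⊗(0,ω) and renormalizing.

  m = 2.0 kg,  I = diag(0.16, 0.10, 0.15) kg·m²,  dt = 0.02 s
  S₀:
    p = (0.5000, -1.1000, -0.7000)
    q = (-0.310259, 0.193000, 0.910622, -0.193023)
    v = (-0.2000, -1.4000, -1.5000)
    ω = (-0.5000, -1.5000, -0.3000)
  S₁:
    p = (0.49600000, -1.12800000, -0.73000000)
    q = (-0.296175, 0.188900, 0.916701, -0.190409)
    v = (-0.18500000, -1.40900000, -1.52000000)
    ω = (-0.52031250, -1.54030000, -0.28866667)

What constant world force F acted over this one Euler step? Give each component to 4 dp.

velocity change Δv = (0.01500000, -0.00900000, -0.02000000)
applied force F = (1.5000, -0.9000, -2.0000)

F = (1.5000, -0.9000, -2.0000)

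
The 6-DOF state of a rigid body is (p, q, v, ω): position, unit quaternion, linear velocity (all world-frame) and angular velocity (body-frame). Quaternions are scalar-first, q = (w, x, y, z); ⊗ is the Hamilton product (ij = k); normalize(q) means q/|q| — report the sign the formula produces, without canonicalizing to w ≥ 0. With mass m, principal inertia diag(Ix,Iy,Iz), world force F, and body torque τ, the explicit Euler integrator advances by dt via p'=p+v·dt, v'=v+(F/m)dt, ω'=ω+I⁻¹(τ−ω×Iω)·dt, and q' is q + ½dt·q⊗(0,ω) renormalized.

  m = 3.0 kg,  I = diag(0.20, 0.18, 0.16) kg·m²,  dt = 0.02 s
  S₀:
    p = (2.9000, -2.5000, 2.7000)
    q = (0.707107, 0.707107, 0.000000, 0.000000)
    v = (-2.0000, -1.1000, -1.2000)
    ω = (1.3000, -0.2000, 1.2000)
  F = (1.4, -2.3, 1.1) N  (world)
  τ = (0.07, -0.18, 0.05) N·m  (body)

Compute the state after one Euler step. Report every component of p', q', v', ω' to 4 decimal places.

p' = (2.8600, -2.5220, 2.6760)
q' = (0.6978, 0.7162, -0.0099, 0.0071)
v' = (-1.9907, -1.1153, -1.1927)
ω' = (1.3065, -0.2269, 1.2056)

new position p' = (2.8600, -2.5220, 2.6760)
v + (F/m)dt = (-1.9907, -1.1153, -1.1927)
gyro term ω×Iω = (0.0048, 0.0624, 0.0052)
angular accel α = (0.3260, -1.3467, 0.2800)
new body rate ω' = (1.3065, -0.2269, 1.2056)
2q̇ = q⊗(0,ω) = (-0.9192391, 0.9192391, -0.9899498, 0.7071070)
updated quaternion q' = (0.6978, 0.7162, -0.0099, 0.0071)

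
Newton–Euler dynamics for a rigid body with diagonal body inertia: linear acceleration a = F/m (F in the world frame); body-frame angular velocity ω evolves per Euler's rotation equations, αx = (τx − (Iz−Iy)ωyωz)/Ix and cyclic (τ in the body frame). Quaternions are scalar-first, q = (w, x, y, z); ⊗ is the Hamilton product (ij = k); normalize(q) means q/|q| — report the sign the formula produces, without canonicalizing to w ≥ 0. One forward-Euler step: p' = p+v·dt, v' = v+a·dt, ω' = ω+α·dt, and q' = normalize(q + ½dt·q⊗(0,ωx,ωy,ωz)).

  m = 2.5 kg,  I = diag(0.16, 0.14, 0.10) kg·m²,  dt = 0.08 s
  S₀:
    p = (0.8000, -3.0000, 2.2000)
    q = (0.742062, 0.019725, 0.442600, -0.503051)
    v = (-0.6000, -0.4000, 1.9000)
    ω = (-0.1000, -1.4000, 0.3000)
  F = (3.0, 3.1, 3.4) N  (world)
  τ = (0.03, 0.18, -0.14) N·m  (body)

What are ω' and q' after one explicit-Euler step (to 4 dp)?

ω' = (-0.0934, -1.2961, 0.1902)
q' = (0.7717, -0.0061, 0.4022, -0.4927)

precession coupling ω×(Iω) = (0.0168, -0.0018, -0.0028)
(τ − ω×Iω)/I = (0.0825, 1.2986, -1.3720)
ω' = ω + α·dt = (-0.0934, -1.2961, 0.1902)
2q̇ = q⊗(0,ω) = (0.7725278, -0.6456976, -0.9944992, 0.2392636)
q' = normalize(q + ½dt·q⊗(0,ω)) = (0.7717, -0.0061, 0.4022, -0.4927)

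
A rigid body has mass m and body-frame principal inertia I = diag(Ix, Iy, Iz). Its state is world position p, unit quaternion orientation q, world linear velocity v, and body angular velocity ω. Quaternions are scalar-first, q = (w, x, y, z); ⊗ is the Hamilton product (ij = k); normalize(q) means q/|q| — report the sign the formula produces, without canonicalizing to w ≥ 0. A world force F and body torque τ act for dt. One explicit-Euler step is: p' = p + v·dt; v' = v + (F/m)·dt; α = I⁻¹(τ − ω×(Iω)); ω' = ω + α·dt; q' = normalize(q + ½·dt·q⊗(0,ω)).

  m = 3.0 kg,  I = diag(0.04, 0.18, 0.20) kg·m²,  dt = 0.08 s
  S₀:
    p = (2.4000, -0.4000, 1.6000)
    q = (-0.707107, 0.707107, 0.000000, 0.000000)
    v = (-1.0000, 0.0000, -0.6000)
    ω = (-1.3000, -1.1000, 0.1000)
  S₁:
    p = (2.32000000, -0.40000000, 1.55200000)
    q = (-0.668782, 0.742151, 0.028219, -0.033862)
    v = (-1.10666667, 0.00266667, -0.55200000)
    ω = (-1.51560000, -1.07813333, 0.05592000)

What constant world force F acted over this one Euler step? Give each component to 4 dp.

v₁ − v₀ = (-0.10666667, 0.00266667, 0.04800000)
m·(v₁−v₀)/dt = (-4.0000, 0.1000, 1.8000)

F = (-4.0000, 0.1000, 1.8000)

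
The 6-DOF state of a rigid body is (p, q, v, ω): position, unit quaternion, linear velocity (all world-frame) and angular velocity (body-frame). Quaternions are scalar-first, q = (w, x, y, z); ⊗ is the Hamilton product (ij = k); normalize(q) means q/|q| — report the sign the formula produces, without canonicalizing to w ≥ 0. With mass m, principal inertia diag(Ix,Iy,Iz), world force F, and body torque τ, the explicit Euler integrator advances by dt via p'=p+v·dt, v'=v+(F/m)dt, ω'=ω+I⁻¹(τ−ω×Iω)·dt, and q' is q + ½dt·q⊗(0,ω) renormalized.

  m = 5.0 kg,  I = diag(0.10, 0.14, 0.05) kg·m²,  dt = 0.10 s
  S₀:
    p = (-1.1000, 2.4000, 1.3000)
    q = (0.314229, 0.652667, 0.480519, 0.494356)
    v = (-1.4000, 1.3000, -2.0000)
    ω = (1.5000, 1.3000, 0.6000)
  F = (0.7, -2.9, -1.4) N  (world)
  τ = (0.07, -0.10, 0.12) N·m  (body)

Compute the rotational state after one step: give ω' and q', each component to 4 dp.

precession coupling ω×(Iω) = (-0.0702, 0.0450, 0.0780)
(τ − ω×Iω)/I = (1.4020, -1.0357, 0.8400)
new body rate ω' = (1.6402, 1.1964, 0.6840)
q⊗(0,ω) = (-1.9002888, 0.1169921, 0.7584315, 0.3162260)
q + ½dt·q⊗(0,ω), renormalized = (0.2180, 0.6550, 0.5157, 0.5074)

ω' = (1.6402, 1.1964, 0.6840)
q' = (0.2180, 0.6550, 0.5157, 0.5074)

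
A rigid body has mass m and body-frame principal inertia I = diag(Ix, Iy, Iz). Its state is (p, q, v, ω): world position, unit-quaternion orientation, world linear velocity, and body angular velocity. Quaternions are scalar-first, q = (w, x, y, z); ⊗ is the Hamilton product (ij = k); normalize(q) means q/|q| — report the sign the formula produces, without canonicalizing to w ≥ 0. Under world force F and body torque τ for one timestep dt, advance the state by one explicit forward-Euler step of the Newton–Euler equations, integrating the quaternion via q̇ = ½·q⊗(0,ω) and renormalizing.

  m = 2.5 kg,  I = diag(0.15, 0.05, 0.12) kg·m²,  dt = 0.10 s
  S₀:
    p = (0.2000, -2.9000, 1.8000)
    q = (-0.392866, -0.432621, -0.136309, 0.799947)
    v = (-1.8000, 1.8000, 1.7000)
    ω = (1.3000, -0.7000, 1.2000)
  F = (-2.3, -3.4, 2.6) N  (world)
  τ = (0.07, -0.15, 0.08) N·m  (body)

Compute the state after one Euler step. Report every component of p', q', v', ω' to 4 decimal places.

p' = (0.0200, -2.7200, 1.9700)
q' = (-0.4156, -0.4364, -0.0444, 0.7968)
v' = (-1.8920, 1.6640, 1.8040)
ω' = (1.3859, -1.0936, 1.1908)

ω×(Iω) gyroscopic = (-0.0588, 0.0468, 0.0910)
α = I⁻¹(τ − ω×Iω) = (0.8587, -3.9360, -0.0917)
ω + α·dt = (1.3859, -1.0936, 1.1908)
Hamilton product q⊗(0,ω) = (-0.4929454, -0.1143337, 1.8340825, 0.0085972)
updated quaternion q' = (-0.4156, -0.4364, -0.0444, 0.7968)
linear accel F/m = (-0.9200, -1.3600, 1.0400)
p + v·dt = (0.0200, -2.7200, 1.9700)
new velocity v' = (-1.8920, 1.6640, 1.8040)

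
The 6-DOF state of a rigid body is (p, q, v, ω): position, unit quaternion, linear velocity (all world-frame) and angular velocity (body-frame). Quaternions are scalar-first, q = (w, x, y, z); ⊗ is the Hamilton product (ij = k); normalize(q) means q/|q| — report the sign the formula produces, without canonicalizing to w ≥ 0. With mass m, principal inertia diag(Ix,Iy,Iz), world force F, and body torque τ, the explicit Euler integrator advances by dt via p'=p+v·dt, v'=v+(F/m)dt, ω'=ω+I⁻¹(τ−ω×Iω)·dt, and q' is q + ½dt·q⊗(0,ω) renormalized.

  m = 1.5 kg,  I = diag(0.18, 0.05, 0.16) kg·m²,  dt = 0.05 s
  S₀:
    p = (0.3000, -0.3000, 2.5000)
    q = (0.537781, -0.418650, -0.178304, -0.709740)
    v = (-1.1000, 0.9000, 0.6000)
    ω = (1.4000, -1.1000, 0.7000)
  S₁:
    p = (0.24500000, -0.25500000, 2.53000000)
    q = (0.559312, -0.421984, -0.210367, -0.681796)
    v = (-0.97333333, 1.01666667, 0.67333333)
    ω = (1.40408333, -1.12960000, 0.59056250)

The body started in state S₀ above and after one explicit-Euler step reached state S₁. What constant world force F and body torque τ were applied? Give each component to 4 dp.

velocity change Δv = (0.12666667, 0.11666667, 0.07333333)
F = m·Δv/dt = (3.8000, 3.5000, 2.2000)
ω₁ − ω₀ = (0.00408333, -0.02960000, -0.10943750)
precession coupling = (-0.0847, 0.0196, 0.2002)
applied torque τ = (-0.0700, -0.0100, -0.1500)

F = (3.8000, 3.5000, 2.2000)
τ = (-0.0700, -0.0100, -0.1500)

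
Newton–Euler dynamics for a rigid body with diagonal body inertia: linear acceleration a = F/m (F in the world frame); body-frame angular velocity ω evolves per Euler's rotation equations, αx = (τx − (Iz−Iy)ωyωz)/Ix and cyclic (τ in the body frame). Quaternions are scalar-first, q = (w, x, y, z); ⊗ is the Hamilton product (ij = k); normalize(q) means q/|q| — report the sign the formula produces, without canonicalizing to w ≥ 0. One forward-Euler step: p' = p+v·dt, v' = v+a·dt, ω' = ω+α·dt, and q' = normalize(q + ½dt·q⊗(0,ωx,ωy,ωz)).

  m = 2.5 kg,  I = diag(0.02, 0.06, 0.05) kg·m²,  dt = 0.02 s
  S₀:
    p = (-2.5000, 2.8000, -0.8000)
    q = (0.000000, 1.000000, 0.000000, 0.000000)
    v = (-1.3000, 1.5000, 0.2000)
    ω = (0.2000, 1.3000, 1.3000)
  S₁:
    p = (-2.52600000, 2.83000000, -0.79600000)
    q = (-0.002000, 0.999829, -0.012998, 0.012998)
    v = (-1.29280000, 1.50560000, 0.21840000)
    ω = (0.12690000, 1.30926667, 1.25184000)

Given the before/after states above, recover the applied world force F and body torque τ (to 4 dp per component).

F = (0.9000, 0.7000, 2.3000)
τ = (-0.0900, 0.0200, -0.1100)

Δω = ω₁−ω₀ = (-0.07310000, 0.00926667, -0.04816000)
precession coupling = (-0.0169, -0.0078, 0.0104)
applied torque τ = (-0.0900, 0.0200, -0.1100)
Δv = v₁−v₀ = (0.00720000, 0.00560000, 0.01840000)
applied force F = (0.9000, 0.7000, 2.3000)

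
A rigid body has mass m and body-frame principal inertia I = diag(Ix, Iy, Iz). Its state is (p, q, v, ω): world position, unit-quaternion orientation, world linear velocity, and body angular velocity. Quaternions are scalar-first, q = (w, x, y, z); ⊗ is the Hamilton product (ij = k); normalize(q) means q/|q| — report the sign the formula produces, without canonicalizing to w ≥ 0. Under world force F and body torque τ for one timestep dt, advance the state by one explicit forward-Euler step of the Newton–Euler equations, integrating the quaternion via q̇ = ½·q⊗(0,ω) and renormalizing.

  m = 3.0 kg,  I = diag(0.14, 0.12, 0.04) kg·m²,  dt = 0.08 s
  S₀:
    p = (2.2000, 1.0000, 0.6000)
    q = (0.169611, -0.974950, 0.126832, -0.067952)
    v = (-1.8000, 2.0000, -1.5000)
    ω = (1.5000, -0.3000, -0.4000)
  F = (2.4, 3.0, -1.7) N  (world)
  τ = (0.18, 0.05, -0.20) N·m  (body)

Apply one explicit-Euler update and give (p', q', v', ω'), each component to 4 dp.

p' = (2.0560, 1.1600, 0.4800)
q' = (0.2281, -0.9657, 0.1049, -0.0664)
v' = (-1.7360, 2.0800, -1.5453)
ω' = (1.6083, -0.2267, -0.8180)

ω×(Iω) gyroscopic = (-0.0096, -0.0600, 0.0090)
(τ − ω×Iω)/I = (1.3543, 0.9167, -5.2250)
new body rate ω' = (1.6083, -0.2267, -0.8180)
q⊗(0,ω) = (1.4732938, 0.1832981, -0.5427913, 0.0343926)
updated quaternion q' = (0.2281, -0.9657, 0.1049, -0.0664)
linear accel F/m = (0.8000, 1.0000, -0.5667)
p' = p + v·dt = (2.0560, 1.1600, 0.4800)
v' = v + a·dt = (-1.7360, 2.0800, -1.5453)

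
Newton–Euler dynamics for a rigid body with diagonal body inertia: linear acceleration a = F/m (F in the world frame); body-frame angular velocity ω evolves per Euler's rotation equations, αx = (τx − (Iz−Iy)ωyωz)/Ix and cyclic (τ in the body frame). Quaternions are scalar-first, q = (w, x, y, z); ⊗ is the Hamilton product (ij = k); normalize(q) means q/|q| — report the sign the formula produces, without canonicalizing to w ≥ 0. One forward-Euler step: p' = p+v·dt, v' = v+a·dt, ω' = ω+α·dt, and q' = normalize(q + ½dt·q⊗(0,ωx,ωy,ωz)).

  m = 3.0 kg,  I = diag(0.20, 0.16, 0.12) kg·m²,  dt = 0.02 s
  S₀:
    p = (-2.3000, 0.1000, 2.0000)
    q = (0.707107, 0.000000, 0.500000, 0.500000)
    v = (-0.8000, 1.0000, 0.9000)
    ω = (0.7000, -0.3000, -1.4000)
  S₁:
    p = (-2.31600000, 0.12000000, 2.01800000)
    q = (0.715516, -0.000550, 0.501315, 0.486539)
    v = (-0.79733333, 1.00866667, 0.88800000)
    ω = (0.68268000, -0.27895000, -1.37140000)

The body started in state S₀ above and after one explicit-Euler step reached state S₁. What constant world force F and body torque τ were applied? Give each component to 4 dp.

Δv = v₁−v₀ = (0.00266667, 0.00866667, -0.01200000)
applied force F = (0.4000, 1.3000, -1.8000)
ω₁ − ω₀ = (-0.01732000, 0.02105000, 0.02860000)
τ = I·(Δω/dt) + ω₀×(Iω₀) = (-0.1900, 0.0900, 0.1800)

F = (0.4000, 1.3000, -1.8000)
τ = (-0.1900, 0.0900, 0.1800)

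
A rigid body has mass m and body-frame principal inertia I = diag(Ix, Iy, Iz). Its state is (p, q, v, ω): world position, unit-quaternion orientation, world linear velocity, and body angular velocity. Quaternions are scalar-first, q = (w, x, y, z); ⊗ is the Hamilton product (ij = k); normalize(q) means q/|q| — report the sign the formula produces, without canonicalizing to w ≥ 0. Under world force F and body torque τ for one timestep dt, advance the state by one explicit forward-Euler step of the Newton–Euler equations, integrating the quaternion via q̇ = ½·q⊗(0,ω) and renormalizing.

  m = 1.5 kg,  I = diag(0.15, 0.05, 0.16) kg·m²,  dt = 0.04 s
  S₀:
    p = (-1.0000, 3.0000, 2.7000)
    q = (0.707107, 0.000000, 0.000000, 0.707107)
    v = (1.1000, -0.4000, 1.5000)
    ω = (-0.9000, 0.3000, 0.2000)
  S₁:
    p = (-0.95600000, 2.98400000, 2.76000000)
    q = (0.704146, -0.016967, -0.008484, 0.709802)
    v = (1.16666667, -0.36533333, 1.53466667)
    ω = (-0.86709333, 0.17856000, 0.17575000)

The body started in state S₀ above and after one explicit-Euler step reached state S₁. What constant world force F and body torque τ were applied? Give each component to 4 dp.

F = (2.5000, 1.3000, 1.3000)
τ = (0.1300, -0.1500, -0.0700)

Δω = ω₁−ω₀ = (0.03290667, -0.12144000, -0.02425000)
precession coupling = (0.0066, 0.0018, 0.0270)
applied torque τ = (0.1300, -0.1500, -0.0700)
velocity change Δv = (0.06666667, 0.03466667, 0.03466667)
F = m·Δv/dt = (2.5000, 1.3000, 1.3000)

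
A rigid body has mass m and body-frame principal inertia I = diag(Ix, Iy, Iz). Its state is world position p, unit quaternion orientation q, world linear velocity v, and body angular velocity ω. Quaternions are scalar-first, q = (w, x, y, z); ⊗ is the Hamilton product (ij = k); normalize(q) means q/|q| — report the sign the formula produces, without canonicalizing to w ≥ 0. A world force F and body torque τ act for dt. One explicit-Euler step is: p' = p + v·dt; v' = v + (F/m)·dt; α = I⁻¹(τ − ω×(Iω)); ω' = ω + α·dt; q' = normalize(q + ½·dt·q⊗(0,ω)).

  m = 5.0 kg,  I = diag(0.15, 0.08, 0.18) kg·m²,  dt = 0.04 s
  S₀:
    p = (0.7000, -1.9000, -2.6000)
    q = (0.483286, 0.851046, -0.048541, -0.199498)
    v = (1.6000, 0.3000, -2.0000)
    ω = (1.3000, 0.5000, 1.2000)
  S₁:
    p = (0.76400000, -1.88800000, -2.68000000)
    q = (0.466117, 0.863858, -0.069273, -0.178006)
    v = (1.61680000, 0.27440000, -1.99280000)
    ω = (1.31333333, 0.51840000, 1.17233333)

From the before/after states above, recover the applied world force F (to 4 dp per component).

velocity change Δv = (0.01680000, -0.02560000, 0.00720000)
F = m·Δv/dt = (2.1000, -3.2000, 0.9000)

F = (2.1000, -3.2000, 0.9000)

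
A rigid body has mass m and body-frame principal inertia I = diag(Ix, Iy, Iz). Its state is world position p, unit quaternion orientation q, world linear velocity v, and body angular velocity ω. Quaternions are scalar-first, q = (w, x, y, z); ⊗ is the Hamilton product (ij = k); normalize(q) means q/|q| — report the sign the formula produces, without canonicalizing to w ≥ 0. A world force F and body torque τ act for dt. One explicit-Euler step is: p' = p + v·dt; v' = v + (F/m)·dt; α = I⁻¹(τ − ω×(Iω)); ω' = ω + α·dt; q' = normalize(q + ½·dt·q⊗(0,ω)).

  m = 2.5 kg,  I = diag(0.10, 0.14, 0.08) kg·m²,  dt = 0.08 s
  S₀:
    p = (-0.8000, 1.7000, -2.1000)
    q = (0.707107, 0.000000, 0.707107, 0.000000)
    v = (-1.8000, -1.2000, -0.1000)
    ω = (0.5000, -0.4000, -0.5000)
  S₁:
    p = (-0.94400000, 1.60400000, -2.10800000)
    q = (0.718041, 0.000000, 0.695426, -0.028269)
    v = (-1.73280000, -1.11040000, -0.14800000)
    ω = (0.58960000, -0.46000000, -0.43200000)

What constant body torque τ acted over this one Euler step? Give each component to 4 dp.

rate change Δω = (0.08960000, -0.06000000, 0.06800000)
precession coupling = (-0.0120, -0.0050, -0.0080)
applied torque τ = (0.1000, -0.1100, 0.0600)

τ = (0.1000, -0.1100, 0.0600)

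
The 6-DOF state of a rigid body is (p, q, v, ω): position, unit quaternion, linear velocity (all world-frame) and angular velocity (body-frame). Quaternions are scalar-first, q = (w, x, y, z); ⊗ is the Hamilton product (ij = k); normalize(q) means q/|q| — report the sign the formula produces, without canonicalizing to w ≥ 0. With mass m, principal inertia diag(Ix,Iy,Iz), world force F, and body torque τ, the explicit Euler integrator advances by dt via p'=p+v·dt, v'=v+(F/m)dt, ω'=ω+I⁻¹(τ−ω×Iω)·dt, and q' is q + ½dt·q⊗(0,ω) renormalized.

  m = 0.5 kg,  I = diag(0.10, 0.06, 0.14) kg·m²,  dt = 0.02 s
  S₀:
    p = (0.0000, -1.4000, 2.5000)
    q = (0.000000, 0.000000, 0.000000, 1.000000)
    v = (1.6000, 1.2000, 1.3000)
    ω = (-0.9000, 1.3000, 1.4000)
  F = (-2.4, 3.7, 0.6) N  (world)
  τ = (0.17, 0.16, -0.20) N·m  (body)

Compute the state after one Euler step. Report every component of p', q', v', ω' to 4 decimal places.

ω×(Iω) gyroscopic = (0.1456, 0.0504, 0.0468)
α = I⁻¹(τ − ω×Iω) = (0.2440, 1.8267, -1.7629)
ω' = ω + α·dt = (-0.8951, 1.3365, 1.3647)
2q̇ = q⊗(0,ω) = (-1.4000000, -1.3000000, -0.9000000, 0.0000000)
q' = normalize(q + ½dt·q⊗(0,ω)) = (-0.0140, -0.0130, -0.0090, 0.9998)
a = (-4.8000, 7.4000, 1.2000)
new position p' = (0.0320, -1.3760, 2.5260)
v' = v + a·dt = (1.5040, 1.3480, 1.3240)

p' = (0.0320, -1.3760, 2.5260)
q' = (-0.0140, -0.0130, -0.0090, 0.9998)
v' = (1.5040, 1.3480, 1.3240)
ω' = (-0.8951, 1.3365, 1.3647)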